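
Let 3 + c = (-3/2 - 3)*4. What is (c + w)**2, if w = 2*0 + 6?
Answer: 225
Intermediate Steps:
w = 6 (w = 0 + 6 = 6)
c = -21 (c = -3 + (-3/2 - 3)*4 = -3 - 9/2*4 = -3 - 18 = -21)
(c + w)**2 = (-21 + 6)**2 = (-15)**2 = 225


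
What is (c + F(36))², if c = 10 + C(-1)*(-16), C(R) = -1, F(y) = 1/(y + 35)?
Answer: 3411409/5041 ≈ 676.73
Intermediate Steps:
F(y) = 1/(35 + y)
c = 26 (c = 10 - 1*(-16) = 10 + 16 = 26)
(c + F(36))² = (26 + 1/(35 + 36))² = (26 + 1/71)² = (1847/71)² = 3411409/5041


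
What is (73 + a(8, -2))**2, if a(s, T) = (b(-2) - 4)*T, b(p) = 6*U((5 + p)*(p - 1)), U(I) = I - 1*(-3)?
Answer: 23409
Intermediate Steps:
U(I) = 3 + I (U(I) = I + 3 = 3 + I)
b(p) = 18 + 6*(-1 + p)*(5 + p) (b(p) = 6*(3 + (5 + p)*(p - 1)) = 6*(3 + (5 + p)*(-1 + p)) = 6*(3 + (-1 + p)*(5 + p)) = 18 + 6*(-1 + p)*(5 + p))
a(s, T) = -40*T (a(s, T) = ((-12 + 6*(-2)**2 + 24*(-2)) - 4)*T = ((-12 + 6*4 - 48) - 4)*T = ((-12 + 24 - 48) - 4)*T = (-36 - 4)*T = -40*T)
(73 + a(8, -2))**2 = (73 - 40*(-2))**2 = (73 + 80)**2 = 153**2 = 23409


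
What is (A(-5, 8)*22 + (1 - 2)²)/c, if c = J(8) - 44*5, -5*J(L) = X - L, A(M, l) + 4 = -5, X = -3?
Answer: 985/1089 ≈ 0.90450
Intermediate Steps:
A(M, l) = -9 (A(M, l) = -4 - 5 = -9)
J(L) = ⅗ + L/5 (J(L) = -(-3 - L)/5 = ⅗ + L/5)
c = -1089/5 (c = (⅗ + (⅕)*8) - 44*5 = (⅗ + 8/5) - 220 = 11/5 - 220 = -1089/5 ≈ -217.80)
(A(-5, 8)*22 + (1 - 2)²)/c = (-9*22 + (1 - 2)²)/(-1089/5) = (-198 + (-1)²)*(-5/1089) = (-198 + 1)*(-5/1089) = -197*(-5/1089) = 985/1089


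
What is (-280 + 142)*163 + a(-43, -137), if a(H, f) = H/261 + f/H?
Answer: -252416254/11223 ≈ -22491.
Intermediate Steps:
a(H, f) = H/261 + f/H (a(H, f) = H*(1/261) + f/H = H/261 + f/H)
(-280 + 142)*163 + a(-43, -137) = (-280 + 142)*163 + ((1/261)*(-43) - 137/(-43)) = -138*163 + (-43/261 - 137*(-1/43)) = -22494 + (-43/261 + 137/43) = -22494 + 33908/11223 = -252416254/11223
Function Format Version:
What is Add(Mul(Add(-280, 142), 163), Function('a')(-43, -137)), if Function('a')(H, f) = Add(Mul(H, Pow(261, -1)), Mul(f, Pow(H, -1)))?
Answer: Rational(-252416254, 11223) ≈ -22491.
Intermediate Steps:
Function('a')(H, f) = Add(Mul(Rational(1, 261), H), Mul(f, Pow(H, -1))) (Function('a')(H, f) = Add(Mul(H, Rational(1, 261)), Mul(f, Pow(H, -1))) = Add(Mul(Rational(1, 261), H), Mul(f, Pow(H, -1))))
Add(Mul(Add(-280, 142), 163), Function('a')(-43, -137)) = Add(Mul(Add(-280, 142), 163), Add(Mul(Rational(1, 261), -43), Mul(-137, Pow(-43, -1)))) = Add(Mul(-138, 163), Add(Rational(-43, 261), Mul(-137, Rational(-1, 43)))) = Add(-22494, Add(Rational(-43, 261), Rational(137, 43))) = Add(-22494, Rational(33908, 11223)) = Rational(-252416254, 11223)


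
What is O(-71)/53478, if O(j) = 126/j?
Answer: -7/210941 ≈ -3.3185e-5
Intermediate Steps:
O(-71)/53478 = (126/(-71))/53478 = (126*(-1/71))*(1/53478) = -126/71*1/53478 = -7/210941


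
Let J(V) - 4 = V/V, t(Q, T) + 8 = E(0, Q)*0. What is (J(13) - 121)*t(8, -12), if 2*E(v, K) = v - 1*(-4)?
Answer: 928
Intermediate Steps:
E(v, K) = 2 + v/2 (E(v, K) = (v - 1*(-4))/2 = (v + 4)/2 = (4 + v)/2 = 2 + v/2)
t(Q, T) = -8 (t(Q, T) = -8 + (2 + (½)*0)*0 = -8 + (2 + 0)*0 = -8 + 2*0 = -8 + 0 = -8)
J(V) = 5 (J(V) = 4 + V/V = 4 + 1 = 5)
(J(13) - 121)*t(8, -12) = (5 - 121)*(-8) = -116*(-8) = 928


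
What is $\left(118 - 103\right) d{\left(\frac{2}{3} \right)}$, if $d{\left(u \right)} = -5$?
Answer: $-75$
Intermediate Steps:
$\left(118 - 103\right) d{\left(\frac{2}{3} \right)} = \left(118 - 103\right) \left(-5\right) = 15 \left(-5\right) = -75$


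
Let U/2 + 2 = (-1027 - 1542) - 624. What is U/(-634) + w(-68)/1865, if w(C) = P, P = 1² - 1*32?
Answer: 5948848/591205 ≈ 10.062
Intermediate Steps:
P = -31 (P = 1 - 32 = -31)
U = -6390 (U = -4 + 2*((-1027 - 1542) - 624) = -4 + 2*(-2569 - 624) = -4 + 2*(-3193) = -4 - 6386 = -6390)
w(C) = -31
U/(-634) + w(-68)/1865 = -6390/(-634) - 31/1865 = -6390*(-1/634) - 31*1/1865 = 3195/317 - 31/1865 = 5948848/591205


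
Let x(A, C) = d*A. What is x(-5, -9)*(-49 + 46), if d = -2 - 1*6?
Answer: -120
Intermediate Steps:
d = -8 (d = -2 - 6 = -8)
x(A, C) = -8*A
x(-5, -9)*(-49 + 46) = (-8*(-5))*(-49 + 46) = 40*(-3) = -120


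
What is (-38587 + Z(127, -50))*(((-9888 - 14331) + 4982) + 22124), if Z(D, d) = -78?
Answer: -111625855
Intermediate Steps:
(-38587 + Z(127, -50))*(((-9888 - 14331) + 4982) + 22124) = (-38587 - 78)*(((-9888 - 14331) + 4982) + 22124) = -38665*((-24219 + 4982) + 22124) = -38665*(-19237 + 22124) = -38665*2887 = -111625855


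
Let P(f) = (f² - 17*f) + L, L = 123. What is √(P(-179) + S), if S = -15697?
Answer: √19510 ≈ 139.68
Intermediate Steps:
P(f) = 123 + f² - 17*f (P(f) = (f² - 17*f) + 123 = 123 + f² - 17*f)
√(P(-179) + S) = √((123 + (-179)² - 17*(-179)) - 15697) = √((123 + 32041 + 3043) - 15697) = √(35207 - 15697) = √19510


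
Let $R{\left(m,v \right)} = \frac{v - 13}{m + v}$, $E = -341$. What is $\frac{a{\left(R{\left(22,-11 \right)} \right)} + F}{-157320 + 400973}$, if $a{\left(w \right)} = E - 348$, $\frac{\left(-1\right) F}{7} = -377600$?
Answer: $\frac{2642511}{243653} \approx 10.845$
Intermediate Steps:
$F = 2643200$ ($F = \left(-7\right) \left(-377600\right) = 2643200$)
$R{\left(m,v \right)} = \frac{-13 + v}{m + v}$
$a{\left(w \right)} = -689$ ($a{\left(w \right)} = -341 - 348 = -689$)
$\frac{a{\left(R{\left(22,-11 \right)} \right)} + F}{-157320 + 400973} = \frac{-689 + 2643200}{-157320 + 400973} = \frac{2642511}{243653}$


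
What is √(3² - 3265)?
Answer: 2*I*√814 ≈ 57.061*I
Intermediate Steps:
√(3² - 3265) = √(9 - 3265) = √(-3256) = 2*I*√814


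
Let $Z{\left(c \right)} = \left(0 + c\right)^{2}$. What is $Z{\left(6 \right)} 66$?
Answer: $2376$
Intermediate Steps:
$Z{\left(c \right)} = c^{2}$
$Z{\left(6 \right)} 66 = 6^{2} \cdot 66 = 36 \cdot 66 = 2376$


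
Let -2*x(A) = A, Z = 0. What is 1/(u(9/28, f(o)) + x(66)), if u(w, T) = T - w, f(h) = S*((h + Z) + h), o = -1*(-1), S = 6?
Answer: -28/597 ≈ -0.046901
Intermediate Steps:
o = 1
x(A) = -A/2
f(h) = 12*h (f(h) = 6*((h + 0) + h) = 6*(h + h) = 6*(2*h) = 12*h)
1/(u(9/28, f(o)) + x(66)) = 1/((12*1 - 9/28) - ½*66) = 1/((12 - 9/28) - 33) = 1/(327/28 - 33) = 1/(-597/28) = -28/597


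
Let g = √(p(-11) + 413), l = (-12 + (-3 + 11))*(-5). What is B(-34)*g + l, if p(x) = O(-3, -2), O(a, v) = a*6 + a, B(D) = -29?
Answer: 20 - 406*√2 ≈ -554.17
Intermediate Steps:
O(a, v) = 7*a (O(a, v) = 6*a + a = 7*a)
l = 20 (l = (-12 + 8)*(-5) = -4*(-5) = 20)
p(x) = -21 (p(x) = 7*(-3) = -21)
g = 14*√2 (g = √(-21 + 413) = √392 = 14*√2 ≈ 19.799)
B(-34)*g + l = -406*√2 + 20 = 20 - 406*√2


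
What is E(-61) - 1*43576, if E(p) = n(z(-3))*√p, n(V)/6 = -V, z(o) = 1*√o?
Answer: -43576 + 6*√183 ≈ -43495.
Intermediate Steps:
z(o) = √o
n(V) = -6*V (n(V) = 6*(-V) = -6*V)
E(p) = -6*I*√3*√p (E(p) = (-6*I*√3)*√p = -6*I*√3*√p)
E(-61) - 1*43576 = -6*I*√3*√(-61) - 1*43576 = -6*I*√3*I*√61 - 43576 = 6*√183 - 43576 = -43576 + 6*√183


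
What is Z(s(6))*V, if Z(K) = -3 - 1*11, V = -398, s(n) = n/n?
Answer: 5572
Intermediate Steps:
s(n) = 1
Z(K) = -14 (Z(K) = -3 - 11 = -14)
Z(s(6))*V = -14*(-398) = 5572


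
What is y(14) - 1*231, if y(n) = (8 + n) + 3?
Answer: -206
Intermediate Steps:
y(n) = 11 + n
y(14) - 1*231 = (11 + 14) - 1*231 = 25 - 231 = -206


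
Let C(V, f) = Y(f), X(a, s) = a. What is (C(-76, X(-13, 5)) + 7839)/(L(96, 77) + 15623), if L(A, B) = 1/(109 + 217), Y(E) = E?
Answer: 2551276/5093099 ≈ 0.50093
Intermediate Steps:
L(A, B) = 1/326
C(V, f) = f
(C(-76, X(-13, 5)) + 7839)/(L(96, 77) + 15623) = (-13 + 7839)/(1/326 + 15623) = 7826/(5093099/326) = 7826*(326/5093099) = 2551276/5093099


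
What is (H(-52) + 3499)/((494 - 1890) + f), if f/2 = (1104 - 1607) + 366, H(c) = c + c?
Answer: -679/334 ≈ -2.0329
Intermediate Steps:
H(c) = 2*c
f = -274 (f = 2*((1104 - 1607) + 366) = 2*(-503 + 366) = 2*(-137) = -274)
(H(-52) + 3499)/((494 - 1890) + f) = (2*(-52) + 3499)/((494 - 1890) - 274) = (-104 + 3499)/(-1396 - 274) = 3395/(-1670) = 3395*(-1/1670) = -679/334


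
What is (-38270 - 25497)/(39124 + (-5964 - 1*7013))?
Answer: -5797/2377 ≈ -2.4388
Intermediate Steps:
(-38270 - 25497)/(39124 + (-5964 - 1*7013)) = -63767/(39124 + (-5964 - 7013)) = -63767/(39124 - 12977) = -63767/26147 = -63767*1/26147 = -5797/2377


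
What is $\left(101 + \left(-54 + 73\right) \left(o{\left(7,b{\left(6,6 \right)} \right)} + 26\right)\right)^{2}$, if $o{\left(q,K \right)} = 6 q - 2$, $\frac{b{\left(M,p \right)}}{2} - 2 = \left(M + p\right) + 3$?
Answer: $1836025$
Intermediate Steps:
$b{\left(M,p \right)} = 10 + 2 M + 2 p$ ($b{\left(M,p \right)} = 4 + 2 \left(\left(M + p\right) + 3\right) = 4 + 2 \left(3 + M + p\right) = 4 + \left(6 + 2 M + 2 p\right) = 10 + 2 M + 2 p$)
$o{\left(q,K \right)} = -2 + 6 q$
$\left(101 + \left(-54 + 73\right) \left(o{\left(7,b{\left(6,6 \right)} \right)} + 26\right)\right)^{2} = \left(101 + \left(-54 + 73\right) \left(\left(-2 + 6 \cdot 7\right) + 26\right)\right)^{2} = \left(101 + 19 \left(\left(-2 + 42\right) + 26\right)\right)^{2} = \left(101 + 19 \left(40 + 26\right)\right)^{2} = \left(101 + 19 \cdot 66\right)^{2} = \left(101 + 1254\right)^{2} = 1355^{2} = 1836025$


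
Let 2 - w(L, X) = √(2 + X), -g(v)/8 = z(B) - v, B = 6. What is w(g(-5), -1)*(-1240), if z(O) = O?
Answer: -1240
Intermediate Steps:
g(v) = -48 + 8*v (g(v) = -8*(6 - v) = -48 + 8*v)
w(L, X) = 2 - √(2 + X)
w(g(-5), -1)*(-1240) = (2 - √(2 - 1))*(-1240) = (2 - √1)*(-1240) = (2 - 1*1)*(-1240) = (2 - 1)*(-1240) = 1*(-1240) = -1240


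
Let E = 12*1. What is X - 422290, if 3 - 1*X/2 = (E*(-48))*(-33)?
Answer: -460300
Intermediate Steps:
E = 12
X = -38010 (X = 6 - 2*12*(-48)*(-33) = 6 - (-1152)*(-33) = 6 - 2*19008 = 6 - 38016 = -38010)
X - 422290 = -38010 - 422290 = -460300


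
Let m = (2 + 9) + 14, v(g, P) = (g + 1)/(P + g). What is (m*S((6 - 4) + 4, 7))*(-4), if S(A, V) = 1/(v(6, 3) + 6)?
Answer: -900/61 ≈ -14.754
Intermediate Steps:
v(g, P) = (1 + g)/(P + g)
m = 25 (m = 11 + 14 = 25)
S(A, V) = 9/61 (S(A, V) = 1/((1 + 6)/(3 + 6) + 6) = 1/(7/9 + 6) = 1/(61/9) = 9/61)
(m*S((6 - 4) + 4, 7))*(-4) = (25*(9/61))*(-4) = (225/61)*(-4) = -900/61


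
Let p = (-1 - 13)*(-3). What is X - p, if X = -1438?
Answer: -1480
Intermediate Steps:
p = 42 (p = -14*(-3) = 42)
X - p = -1438 - 1*42 = -1438 - 42 = -1480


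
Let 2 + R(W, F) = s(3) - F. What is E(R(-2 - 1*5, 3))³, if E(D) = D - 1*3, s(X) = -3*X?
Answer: -4913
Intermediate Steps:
R(W, F) = -11 - F (R(W, F) = -2 + (-3*3 - F) = -2 + (-9 - F) = -11 - F)
E(D) = -3 + D (E(D) = D - 3 = -3 + D)
E(R(-2 - 1*5, 3))³ = (-3 + (-11 - 1*3))³ = (-3 + (-11 - 3))³ = (-3 - 14)³ = (-17)³ = -4913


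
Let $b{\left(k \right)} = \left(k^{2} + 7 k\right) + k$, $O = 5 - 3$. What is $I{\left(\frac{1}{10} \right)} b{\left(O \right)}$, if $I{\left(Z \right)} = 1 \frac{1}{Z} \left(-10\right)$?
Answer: $-2000$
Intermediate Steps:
$O = 2$
$b{\left(k \right)} = k^{2} + 8 k$
$I{\left(Z \right)} = - \frac{10}{Z}$ ($I{\left(Z \right)} = \frac{1}{Z} \left(-10\right) = - \frac{10}{Z}$)
$I{\left(\frac{1}{10} \right)} b{\left(O \right)} = - \frac{10}{\frac{1}{10}} \cdot 2 \left(8 + 2\right) = - 10 \frac{1}{\frac{1}{10}} \cdot 2 \cdot 10 = \left(-10\right) 10 \cdot 20 = \left(-100\right) 20 = -2000$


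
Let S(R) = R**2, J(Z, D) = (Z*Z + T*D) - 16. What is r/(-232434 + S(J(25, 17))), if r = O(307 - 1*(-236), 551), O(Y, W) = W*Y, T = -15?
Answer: -99731/35706 ≈ -2.7931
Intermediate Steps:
J(Z, D) = -16 + Z**2 - 15*D (J(Z, D) = (Z*Z - 15*D) - 16 = (Z**2 - 15*D) - 16 = -16 + Z**2 - 15*D)
r = 299193 (r = 551*(307 - 1*(-236)) = 551*(307 + 236) = 551*543 = 299193)
r/(-232434 + S(J(25, 17))) = 299193/(-232434 + (-16 + 25**2 - 15*17)**2) = 299193/(-232434 + (-16 + 625 - 255)**2) = 299193/(-232434 + 354**2) = 299193/(-232434 + 125316) = 299193/(-107118) = 299193*(-1/107118) = -99731/35706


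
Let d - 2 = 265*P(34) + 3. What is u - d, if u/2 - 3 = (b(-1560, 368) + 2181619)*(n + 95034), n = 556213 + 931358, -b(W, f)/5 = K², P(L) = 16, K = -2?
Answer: 6905218966551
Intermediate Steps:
b(W, f) = -20 (b(W, f) = -5*(-2)² = -5*4 = -20)
d = 4245 (d = 2 + (265*16 + 3) = 2 + (4240 + 3) = 2 + 4243 = 4245)
n = 1487571
u = 6905218970796 (u = 6 + 2*((-20 + 2181619)*(1487571 + 95034)) = 6 + 2*(2181599*1582605) = 6 + 2*3452609485395 = 6 + 6905218970790 = 6905218970796)
u - d = 6905218970796 - 1*4245 = 6905218970796 - 4245 = 6905218966551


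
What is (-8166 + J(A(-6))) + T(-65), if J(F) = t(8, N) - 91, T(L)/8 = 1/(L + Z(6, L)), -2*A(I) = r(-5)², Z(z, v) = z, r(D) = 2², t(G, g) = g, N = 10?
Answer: -486581/59 ≈ -8247.1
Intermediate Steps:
r(D) = 4
A(I) = -8 (A(I) = -½*4² = -½*16 = -8)
T(L) = 8/(6 + L) (T(L) = 8/(L + 6) = 8/(6 + L))
J(F) = -81 (J(F) = 10 - 91 = -81)
(-8166 + J(A(-6))) + T(-65) = (-8166 - 81) + 8/(6 - 65) = -8247 + 8/(-59) = -8247 + 8*(-1/59) = -8247 - 8/59 = -486581/59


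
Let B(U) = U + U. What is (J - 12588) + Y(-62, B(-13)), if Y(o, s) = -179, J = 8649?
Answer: -4118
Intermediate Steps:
B(U) = 2*U
(J - 12588) + Y(-62, B(-13)) = (8649 - 12588) - 179 = -3939 - 179 = -4118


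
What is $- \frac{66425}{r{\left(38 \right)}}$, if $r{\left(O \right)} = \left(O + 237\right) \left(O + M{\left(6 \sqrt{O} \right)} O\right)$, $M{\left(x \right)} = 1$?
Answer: $- \frac{2657}{836} \approx -3.1782$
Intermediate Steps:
$r{\left(O \right)} = 2 O \left(237 + O\right)$ ($r{\left(O \right)} = \left(O + 237\right) \left(O + 1 O\right) = \left(237 + O\right) \left(O + O\right) = \left(237 + O\right) 2 O = 2 O \left(237 + O\right)$)
$- \frac{66425}{r{\left(38 \right)}} = - \frac{66425}{2 \cdot 38 \left(237 + 38\right)} = - \frac{66425}{2 \cdot 38 \cdot 275} = - \frac{66425}{20900} = \left(-66425\right) \frac{1}{20900} = - \frac{2657}{836}$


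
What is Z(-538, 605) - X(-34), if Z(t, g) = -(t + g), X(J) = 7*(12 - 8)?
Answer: -95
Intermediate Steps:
X(J) = 28 (X(J) = 7*4 = 28)
Z(t, g) = -g - t (Z(t, g) = -(g + t) = -g - t)
Z(-538, 605) - X(-34) = (-1*605 - 1*(-538)) - 1*28 = (-605 + 538) - 28 = -67 - 28 = -95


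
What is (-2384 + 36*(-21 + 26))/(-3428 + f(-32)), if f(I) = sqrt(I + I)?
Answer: 472207/734453 + 1102*I/734453 ≈ 0.64294 + 0.0015004*I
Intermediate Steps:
f(I) = sqrt(2)*sqrt(I) (f(I) = sqrt(2*I) = sqrt(2)*sqrt(I))
(-2384 + 36*(-21 + 26))/(-3428 + f(-32)) = (-2384 + 36*(-21 + 26))/(-3428 + sqrt(2)*sqrt(-32)) = (-2384 + 36*5)/(-3428 + sqrt(2)*(4*I*sqrt(2))) = (-2384 + 180)/(-3428 + 8*I) = -551*(-3428 - 8*I)/2937812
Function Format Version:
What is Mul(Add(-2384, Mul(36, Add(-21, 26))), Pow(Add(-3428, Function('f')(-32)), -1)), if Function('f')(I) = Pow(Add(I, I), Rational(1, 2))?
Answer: Add(Rational(472207, 734453), Mul(Rational(1102, 734453), I)) ≈ Add(0.64294, Mul(0.0015004, I))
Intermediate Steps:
Function('f')(I) = Mul(Pow(2, Rational(1, 2)), Pow(I, Rational(1, 2))) (Function('f')(I) = Pow(Mul(2, I), Rational(1, 2)) = Mul(Pow(2, Rational(1, 2)), Pow(I, Rational(1, 2))))
Mul(Add(-2384, Mul(36, Add(-21, 26))), Pow(Add(-3428, Function('f')(-32)), -1)) = Mul(Add(-2384, Mul(36, Add(-21, 26))), Pow(Add(-3428, Mul(Pow(2, Rational(1, 2)), Pow(-32, Rational(1, 2)))), -1)) = Mul(Add(-2384, Mul(36, 5)), Pow(Add(-3428, Mul(Pow(2, Rational(1, 2)), Mul(4, I, Pow(2, Rational(1, 2))))), -1)) = Mul(Add(-2384, 180), Pow(Add(-3428, Mul(8, I)), -1)) = Mul(-2204, Mul(Rational(1, 11751248), Add(-3428, Mul(-8, I)))) = Mul(Rational(-551, 2937812), Add(-3428, Mul(-8, I)))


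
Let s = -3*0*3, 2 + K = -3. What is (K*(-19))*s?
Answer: 0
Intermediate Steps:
K = -5 (K = -2 - 3 = -5)
s = 0 (s = 0*3 = 0)
(K*(-19))*s = -5*(-19)*0 = 95*0 = 0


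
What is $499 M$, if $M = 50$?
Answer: $24950$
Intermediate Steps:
$499 M = 499 \cdot 50 = 24950$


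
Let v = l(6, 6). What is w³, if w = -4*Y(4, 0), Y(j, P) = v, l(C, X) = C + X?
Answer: -110592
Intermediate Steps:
v = 12 (v = 6 + 6 = 12)
Y(j, P) = 12
w = -48 (w = -4*12 = -48)
w³ = (-48)³ = -110592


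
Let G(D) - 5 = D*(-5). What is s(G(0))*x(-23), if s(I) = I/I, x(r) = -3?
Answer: -3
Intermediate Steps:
G(D) = 5 - 5*D (G(D) = 5 + D*(-5) = 5 - 5*D)
s(I) = 1
s(G(0))*x(-23) = 1*(-3) = -3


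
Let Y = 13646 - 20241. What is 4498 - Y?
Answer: 11093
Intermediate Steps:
Y = -6595
4498 - Y = 4498 - 1*(-6595) = 4498 + 6595 = 11093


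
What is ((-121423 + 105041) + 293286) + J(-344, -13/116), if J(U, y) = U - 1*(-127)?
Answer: 276687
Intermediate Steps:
J(U, y) = 127 + U (J(U, y) = U + 127 = 127 + U)
((-121423 + 105041) + 293286) + J(-344, -13/116) = ((-121423 + 105041) + 293286) + (127 - 344) = (-16382 + 293286) - 217 = 276904 - 217 = 276687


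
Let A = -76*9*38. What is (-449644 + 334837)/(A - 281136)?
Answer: 38269/102376 ≈ 0.37381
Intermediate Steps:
A = -25992 (A = -684*38 = -25992)
(-449644 + 334837)/(A - 281136) = (-449644 + 334837)/(-25992 - 281136) = -114807/(-307128) = -114807*(-1/307128) = 38269/102376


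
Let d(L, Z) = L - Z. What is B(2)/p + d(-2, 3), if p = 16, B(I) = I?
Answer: -39/8 ≈ -4.8750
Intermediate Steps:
B(2)/p + d(-2, 3) = 2/16 + (-2 - 1*3) = 2*(1/16) + (-2 - 3) = ⅛ - 5 = -39/8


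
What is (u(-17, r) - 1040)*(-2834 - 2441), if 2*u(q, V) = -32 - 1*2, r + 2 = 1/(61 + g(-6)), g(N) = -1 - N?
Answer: 5575675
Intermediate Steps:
r = -131/66 (r = -2 + 1/(61 + (-1 - 1*(-6))) = -2 + 1/(61 + (-1 + 6)) = -2 + 1/(61 + 5) = -2 + 1/66 = -131/66 ≈ -1.9848)
u(q, V) = -17 (u(q, V) = (-32 - 1*2)/2 = (-32 - 2)/2 = (½)*(-34) = -17)
(u(-17, r) - 1040)*(-2834 - 2441) = (-17 - 1040)*(-2834 - 2441) = -1057*(-5275) = 5575675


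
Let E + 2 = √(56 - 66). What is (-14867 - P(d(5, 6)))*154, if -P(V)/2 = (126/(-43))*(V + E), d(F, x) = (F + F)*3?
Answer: -99535898/43 - 38808*I*√10/43 ≈ -2.3148e+6 - 2854.0*I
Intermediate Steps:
d(F, x) = 6*F (d(F, x) = (2*F)*3 = 6*F)
E = -2 + I*√10 (E = -2 + √(56 - 66) = -2 + √(-10) = -2 + I*√10 ≈ -2.0 + 3.1623*I)
P(V) = -504/43 + 252*V/43 + 252*I*√10/43 (P(V) = -2*126/(-43)*(V + (-2 + I*√10)) = -2*126*(-1/43)*(-2 + V + I*√10) = -(-252)*(-2 + V + I*√10)/43 = -2*(252/43 - 126*V/43 - 126*I*√10/43) = -504/43 + 252*V/43 + 252*I*√10/43)
(-14867 - P(d(5, 6)))*154 = (-14867 - (-504/43 + 252*(6*5)/43 + 252*I*√10/43))*154 = (-14867 - (-504/43 + (252/43)*30 + 252*I*√10/43))*154 = (-14867 - (-504/43 + 7560/43 + 252*I*√10/43))*154 = (-14867 - (7056/43 + 252*I*√10/43))*154 = (-14867 + (-7056/43 - 252*I*√10/43))*154 = (-646337/43 - 252*I*√10/43)*154 = -99535898/43 - 38808*I*√10/43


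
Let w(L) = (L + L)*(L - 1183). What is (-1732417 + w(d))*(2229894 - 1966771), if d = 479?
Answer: -633297329427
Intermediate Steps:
w(L) = 2*L*(-1183 + L) (w(L) = (2*L)*(-1183 + L) = 2*L*(-1183 + L))
(-1732417 + w(d))*(2229894 - 1966771) = (-1732417 + 2*479*(-1183 + 479))*(2229894 - 1966771) = (-1732417 + 2*479*(-704))*263123 = (-1732417 - 674432)*263123 = -2406849*263123 = -633297329427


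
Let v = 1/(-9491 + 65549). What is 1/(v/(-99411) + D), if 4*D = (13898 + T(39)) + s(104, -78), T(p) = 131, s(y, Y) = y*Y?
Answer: 11145563676/16487075067721 ≈ 0.00067602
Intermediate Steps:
s(y, Y) = Y*y
v = 1/56058 ≈ 1.7839e-5
D = 5917/4 (D = ((13898 + 131) - 78*104)/4 = (14029 - 8112)/4 = (¼)*5917 = 5917/4 ≈ 1479.3)
1/(v/(-99411) + D) = 1/((1/56058)/(-99411) + 5917/4) = 1/((1/56058)*(-1/99411) + 5917/4) = 1/(-1/5572781838 + 5917/4) = 1/(16487075067721/11145563676) = 11145563676/16487075067721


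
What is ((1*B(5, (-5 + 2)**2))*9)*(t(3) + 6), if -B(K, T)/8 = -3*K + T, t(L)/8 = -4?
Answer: -11232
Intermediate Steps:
t(L) = -32 (t(L) = 8*(-4) = -32)
B(K, T) = -8*T + 24*K (B(K, T) = -8*(-3*K + T) = -8*(T - 3*K) = -8*T + 24*K)
((1*B(5, (-5 + 2)**2))*9)*(t(3) + 6) = ((1*(-8*(-5 + 2)**2 + 24*5))*9)*(-32 + 6) = ((1*(-8*(-3)**2 + 120))*9)*(-26) = ((1*(-8*9 + 120))*9)*(-26) = ((1*(-72 + 120))*9)*(-26) = ((1*48)*9)*(-26) = (48*9)*(-26) = 432*(-26) = -11232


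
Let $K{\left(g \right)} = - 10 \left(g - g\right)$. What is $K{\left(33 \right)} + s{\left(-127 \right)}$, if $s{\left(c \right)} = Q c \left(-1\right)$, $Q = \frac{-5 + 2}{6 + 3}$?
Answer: $- \frac{127}{3} \approx -42.333$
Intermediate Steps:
$Q = - \frac{1}{3}$ ($Q = - \frac{3}{9} = \left(-3\right) \frac{1}{9} = - \frac{1}{3} \approx -0.33333$)
$s{\left(c \right)} = \frac{c}{3}$ ($s{\left(c \right)} = - \frac{c}{3} \left(-1\right) = \frac{c}{3}$)
$K{\left(g \right)} = 0$ ($K{\left(g \right)} = \left(-10\right) 0 = 0$)
$K{\left(33 \right)} + s{\left(-127 \right)} = 0 + \frac{1}{3} \left(-127\right) = 0 - \frac{127}{3} = - \frac{127}{3}$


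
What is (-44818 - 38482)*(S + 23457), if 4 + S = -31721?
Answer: 688724400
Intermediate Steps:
S = -31725 (S = -4 - 31721 = -31725)
(-44818 - 38482)*(S + 23457) = (-44818 - 38482)*(-31725 + 23457) = -83300*(-8268) = 688724400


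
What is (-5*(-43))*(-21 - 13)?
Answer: -7310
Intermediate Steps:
(-5*(-43))*(-21 - 13) = 215*(-34) = -7310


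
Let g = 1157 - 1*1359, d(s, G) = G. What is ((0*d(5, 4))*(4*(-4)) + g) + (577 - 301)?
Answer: 74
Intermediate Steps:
g = -202 (g = 1157 - 1359 = -202)
((0*d(5, 4))*(4*(-4)) + g) + (577 - 301) = ((0*4)*(4*(-4)) - 202) + (577 - 301) = (0*(-16) - 202) + 276 = (0 - 202) + 276 = -202 + 276 = 74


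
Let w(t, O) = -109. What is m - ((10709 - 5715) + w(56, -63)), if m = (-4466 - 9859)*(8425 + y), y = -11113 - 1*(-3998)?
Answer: -18770635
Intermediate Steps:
y = -7115 (y = -11113 + 3998 = -7115)
m = -18765750 (m = (-4466 - 9859)*(8425 - 7115) = -14325*1310 = -18765750)
m - ((10709 - 5715) + w(56, -63)) = -18765750 - ((10709 - 5715) - 109) = -18765750 - (4994 - 109) = -18765750 - 1*4885 = -18765750 - 4885 = -18770635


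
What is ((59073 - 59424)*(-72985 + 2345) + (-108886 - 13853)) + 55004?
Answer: 24726905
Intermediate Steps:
((59073 - 59424)*(-72985 + 2345) + (-108886 - 13853)) + 55004 = (-351*(-70640) - 122739) + 55004 = (24794640 - 122739) + 55004 = 24671901 + 55004 = 24726905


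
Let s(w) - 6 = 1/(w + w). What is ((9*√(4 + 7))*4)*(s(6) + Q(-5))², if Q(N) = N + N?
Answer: 2209*√11/4 ≈ 1831.6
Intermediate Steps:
s(w) = 6 + 1/(2*w) (s(w) = 6 + 1/(w + w) = 6 + 1/(2*w))
Q(N) = 2*N
((9*√(4 + 7))*4)*(s(6) + Q(-5))² = ((9*√(4 + 7))*4)*((6 + (½)/6) + 2*(-5))² = ((9*√11)*4)*((6 + (½)*(⅙)) - 10)² = (36*√11)*((6 + 1/12) - 10)² = (36*√11)*(73/12 - 10)² = (36*√11)*(-47/12)² = (36*√11)*(2209/144) = 2209*√11/4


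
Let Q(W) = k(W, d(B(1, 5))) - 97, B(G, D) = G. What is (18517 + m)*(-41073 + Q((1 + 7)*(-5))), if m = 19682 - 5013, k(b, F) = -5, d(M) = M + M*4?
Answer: -1366433550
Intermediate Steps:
d(M) = 5*M (d(M) = M + 4*M = 5*M)
m = 14669
Q(W) = -102 (Q(W) = -5 - 97 = -102)
(18517 + m)*(-41073 + Q((1 + 7)*(-5))) = (18517 + 14669)*(-41073 - 102) = 33186*(-41175) = -1366433550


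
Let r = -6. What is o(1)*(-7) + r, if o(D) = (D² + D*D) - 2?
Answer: -6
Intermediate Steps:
o(D) = -2 + 2*D² (o(D) = (D² + D²) - 2 = 2*D² - 2 = -2 + 2*D²)
o(1)*(-7) + r = (-2 + 2*1²)*(-7) - 6 = (-2 + 2*1)*(-7) - 6 = (-2 + 2)*(-7) - 6 = 0*(-7) - 6 = 0 - 6 = -6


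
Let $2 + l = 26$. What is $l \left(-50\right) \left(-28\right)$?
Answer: $33600$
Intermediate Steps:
$l = 24$ ($l = -2 + 26 = 24$)
$l \left(-50\right) \left(-28\right) = 24 \left(-50\right) \left(-28\right) = \left(-1200\right) \left(-28\right) = 33600$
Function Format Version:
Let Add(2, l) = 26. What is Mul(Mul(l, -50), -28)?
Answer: 33600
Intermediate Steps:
l = 24 (l = Add(-2, 26) = 24)
Mul(Mul(l, -50), -28) = Mul(Mul(24, -50), -28) = Mul(-1200, -28) = 33600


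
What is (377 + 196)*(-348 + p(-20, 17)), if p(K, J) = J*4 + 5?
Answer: -157575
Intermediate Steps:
p(K, J) = 5 + 4*J (p(K, J) = 4*J + 5 = 5 + 4*J)
(377 + 196)*(-348 + p(-20, 17)) = (377 + 196)*(-348 + (5 + 4*17)) = 573*(-348 + (5 + 68)) = 573*(-348 + 73) = 573*(-275) = -157575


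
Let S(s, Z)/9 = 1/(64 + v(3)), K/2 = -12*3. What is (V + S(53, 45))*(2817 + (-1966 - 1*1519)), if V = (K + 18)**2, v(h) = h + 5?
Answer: -3895943/2 ≈ -1.9480e+6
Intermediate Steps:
v(h) = 5 + h
K = -72 (K = 2*(-12*3) = 2*(-36) = -72)
V = 2916 (V = (-72 + 18)**2 = (-54)**2 = 2916)
S(s, Z) = 1/8 (S(s, Z) = 9/(64 + (5 + 3)) = 9/(64 + 8) = 9/72 = 9*(1/72) = 1/8)
(V + S(53, 45))*(2817 + (-1966 - 1*1519)) = (2916 + 1/8)*(2817 + (-1966 - 1*1519)) = 23329*(2817 + (-1966 - 1519))/8 = 23329*(2817 - 3485)/8 = (23329/8)*(-668) = -3895943/2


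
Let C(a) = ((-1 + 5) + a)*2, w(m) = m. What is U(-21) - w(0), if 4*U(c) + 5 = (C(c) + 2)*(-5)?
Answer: 155/4 ≈ 38.750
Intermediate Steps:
C(a) = 8 + 2*a (C(a) = (4 + a)*2 = 8 + 2*a)
U(c) = -55/4 - 5*c/2 (U(c) = -5/4 + (((8 + 2*c) + 2)*(-5))/4 = -5/4 + ((10 + 2*c)*(-5))/4 = -5/4 + (-50 - 10*c)/4 = -5/4 + (-25/2 - 5*c/2) = -55/4 - 5*c/2)
U(-21) - w(0) = (-55/4 - 5/2*(-21)) - 1*0 = (-55/4 + 105/2) + 0 = 155/4 + 0 = 155/4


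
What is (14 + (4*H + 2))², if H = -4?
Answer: 0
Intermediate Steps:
(14 + (4*H + 2))² = (14 + (4*(-4) + 2))² = (14 + (-16 + 2))² = (14 - 14)² = 0² = 0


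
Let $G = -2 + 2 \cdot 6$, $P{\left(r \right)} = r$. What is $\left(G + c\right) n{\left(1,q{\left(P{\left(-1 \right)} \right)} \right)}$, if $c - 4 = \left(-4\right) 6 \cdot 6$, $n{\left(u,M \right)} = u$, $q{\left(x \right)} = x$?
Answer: $-130$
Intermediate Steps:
$G = 10$ ($G = -2 + 12 = 10$)
$c = -140$ ($c = 4 + \left(-4\right) 6 \cdot 6 = 4 - 144 = -140$)
$\left(G + c\right) n{\left(1,q{\left(P{\left(-1 \right)} \right)} \right)} = \left(10 - 140\right) 1 = \left(-130\right) 1 = -130$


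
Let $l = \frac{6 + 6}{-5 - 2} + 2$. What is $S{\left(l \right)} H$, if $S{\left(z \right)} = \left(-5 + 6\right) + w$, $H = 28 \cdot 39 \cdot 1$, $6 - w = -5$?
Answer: $13104$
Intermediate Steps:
$w = 11$ ($w = 6 - -5 = 6 + 5 = 11$)
$H = 1092$ ($H = 1092 \cdot 1 = 1092$)
$l = \frac{2}{7}$ ($l = \frac{12}{-7} + 2 = 12 \left(- \frac{1}{7}\right) + 2 = - \frac{12}{7} + 2 = \frac{2}{7} \approx 0.28571$)
$S{\left(z \right)} = 12$ ($S{\left(z \right)} = \left(-5 + 6\right) + 11 = 1 + 11 = 12$)
$S{\left(l \right)} H = 12 \cdot 1092 = 13104$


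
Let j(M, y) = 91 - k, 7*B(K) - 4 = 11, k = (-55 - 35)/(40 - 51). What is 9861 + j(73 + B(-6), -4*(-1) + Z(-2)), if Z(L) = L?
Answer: 109382/11 ≈ 9943.8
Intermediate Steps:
k = 90/11 (k = -90/(-11) = -90*(-1/11) = 90/11 ≈ 8.1818)
B(K) = 15/7 (B(K) = 4/7 + (1/7)*11 = 4/7 + 11/7 = 15/7)
j(M, y) = 911/11 (j(M, y) = 91 - 1*90/11 = 91 - 90/11 = 911/11)
9861 + j(73 + B(-6), -4*(-1) + Z(-2)) = 9861 + 911/11 = 109382/11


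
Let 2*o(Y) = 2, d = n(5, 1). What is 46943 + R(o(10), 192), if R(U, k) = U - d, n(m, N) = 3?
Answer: 46941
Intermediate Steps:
d = 3
o(Y) = 1 (o(Y) = (½)*2 = 1)
R(U, k) = -3 + U (R(U, k) = U - 1*3 = U - 3 = -3 + U)
46943 + R(o(10), 192) = 46943 + (-3 + 1) = 46943 - 2 = 46941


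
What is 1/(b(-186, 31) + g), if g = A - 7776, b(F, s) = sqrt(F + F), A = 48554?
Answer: 20389/831422828 - I*sqrt(93)/831422828 ≈ 2.4523e-5 - 1.1599e-8*I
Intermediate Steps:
b(F, s) = sqrt(2)*sqrt(F) (b(F, s) = sqrt(2*F) = sqrt(2)*sqrt(F))
g = 40778 (g = 48554 - 7776 = 40778)
1/(b(-186, 31) + g) = 1/(sqrt(2)*sqrt(-186) + 40778) = 1/(sqrt(2)*(I*sqrt(186)) + 40778) = 1/(2*I*sqrt(93) + 40778) = 1/(40778 + 2*I*sqrt(93))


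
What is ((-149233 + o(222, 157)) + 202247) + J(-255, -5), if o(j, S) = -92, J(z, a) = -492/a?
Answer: 265102/5 ≈ 53020.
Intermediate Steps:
((-149233 + o(222, 157)) + 202247) + J(-255, -5) = ((-149233 - 92) + 202247) - 492/(-5) = (-149325 + 202247) - 492*(-1/5) = 52922 + 492/5 = 265102/5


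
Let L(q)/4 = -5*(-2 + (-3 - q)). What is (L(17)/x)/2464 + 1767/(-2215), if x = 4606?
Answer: -227875381/285664120 ≈ -0.79770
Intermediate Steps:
L(q) = 100 + 20*q (L(q) = 4*(-5*(-2 + (-3 - q))) = 4*(-5*(-5 - q)) = 4*(25 + 5*q) = 100 + 20*q)
(L(17)/x)/2464 + 1767/(-2215) = ((100 + 20*17)/4606)/2464 + 1767/(-2215) = ((100 + 340)*(1/4606))*(1/2464) + 1767*(-1/2215) = (440*(1/4606))*(1/2464) - 1767/2215 = (220/2303)*(1/2464) - 1767/2215 = 5/128968 - 1767/2215 = -227875381/285664120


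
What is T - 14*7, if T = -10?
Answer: -108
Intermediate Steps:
T - 14*7 = -10 - 14*7 = -10 - 98 = -108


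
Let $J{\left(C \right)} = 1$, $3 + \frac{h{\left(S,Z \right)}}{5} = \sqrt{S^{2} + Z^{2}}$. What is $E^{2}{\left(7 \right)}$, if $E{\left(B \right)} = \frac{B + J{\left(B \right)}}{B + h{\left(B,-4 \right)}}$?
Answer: $\frac{64}{\left(8 - 5 \sqrt{65}\right)^{2}} \approx 0.061302$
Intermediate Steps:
$h{\left(S,Z \right)} = -15 + 5 \sqrt{S^{2} + Z^{2}}$
$E{\left(B \right)} = \frac{1 + B}{-15 + B + 5 \sqrt{16 + B^{2}}}$ ($E{\left(B \right)} = \frac{B + 1}{B + \left(-15 + 5 \sqrt{B^{2} + \left(-4\right)^{2}}\right)} = \frac{1 + B}{B + \left(-15 + 5 \sqrt{B^{2} + 16}\right)} = \frac{1 + B}{B + \left(-15 + 5 \sqrt{16 + B^{2}}\right)} = \frac{1 + B}{-15 + B + 5 \sqrt{16 + B^{2}}}$)
$E^{2}{\left(7 \right)} = \left(\frac{1 + 7}{-15 + 7 + 5 \sqrt{16 + 7^{2}}}\right)^{2} = \left(\frac{1}{-15 + 7 + 5 \sqrt{16 + 49}} \cdot 8\right)^{2} = \left(\frac{1}{-15 + 7 + 5 \sqrt{65}} \cdot 8\right)^{2} = \left(\frac{1}{-8 + 5 \sqrt{65}} \cdot 8\right)^{2} = \left(\frac{8}{-8 + 5 \sqrt{65}}\right)^{2} = \frac{64}{\left(-8 + 5 \sqrt{65}\right)^{2}}$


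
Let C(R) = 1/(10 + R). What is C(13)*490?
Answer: 490/23 ≈ 21.304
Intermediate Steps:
C(13)*490 = 490/(10 + 13) = 490/23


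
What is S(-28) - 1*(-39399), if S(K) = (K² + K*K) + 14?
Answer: 40981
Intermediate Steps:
S(K) = 14 + 2*K² (S(K) = (K² + K²) + 14 = 2*K² + 14 = 14 + 2*K²)
S(-28) - 1*(-39399) = (14 + 2*(-28)²) - 1*(-39399) = (14 + 2*784) + 39399 = (14 + 1568) + 39399 = 1582 + 39399 = 40981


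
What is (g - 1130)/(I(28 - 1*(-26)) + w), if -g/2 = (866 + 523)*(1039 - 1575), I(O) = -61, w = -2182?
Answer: -1487878/2243 ≈ -663.34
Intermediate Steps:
g = 1489008 (g = -2*(866 + 523)*(1039 - 1575) = -2778*(-536) = -2*(-744504) = 1489008)
(g - 1130)/(I(28 - 1*(-26)) + w) = (1489008 - 1130)/(-61 - 2182) = 1487878/(-2243) = 1487878*(-1/2243) = -1487878/2243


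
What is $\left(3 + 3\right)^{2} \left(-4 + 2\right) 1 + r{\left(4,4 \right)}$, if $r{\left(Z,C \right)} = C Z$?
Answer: $-56$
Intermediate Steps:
$\left(3 + 3\right)^{2} \left(-4 + 2\right) 1 + r{\left(4,4 \right)} = \left(3 + 3\right)^{2} \left(-4 + 2\right) 1 + 4 \cdot 4 = 6^{2} \left(\left(-2\right) 1\right) + 16 = 36 \left(-2\right) + 16 = -72 + 16 = -56$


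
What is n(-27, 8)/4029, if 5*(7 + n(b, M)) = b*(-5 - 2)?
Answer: 154/20145 ≈ 0.0076446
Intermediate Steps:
n(b, M) = -7 - 7*b/5 (n(b, M) = -7 + (b*(-5 - 2))/5 = -7 + (b*(-7))/5 = -7 + (-7*b)/5 = -7 - 7*b/5)
n(-27, 8)/4029 = (-7 - 7/5*(-27))/4029 = (-7 + 189/5)*(1/4029) = (154/5)*(1/4029) = 154/20145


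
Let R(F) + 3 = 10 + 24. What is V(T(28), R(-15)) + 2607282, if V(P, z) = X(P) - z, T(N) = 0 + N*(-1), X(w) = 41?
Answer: 2607292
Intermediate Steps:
R(F) = 31 (R(F) = -3 + (10 + 24) = -3 + 34 = 31)
T(N) = -N (T(N) = 0 - N = -N)
V(P, z) = 41 - z
V(T(28), R(-15)) + 2607282 = (41 - 1*31) + 2607282 = (41 - 31) + 2607282 = 10 + 2607282 = 2607292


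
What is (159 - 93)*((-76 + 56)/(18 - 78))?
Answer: 22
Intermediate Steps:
(159 - 93)*((-76 + 56)/(18 - 78)) = 66*(-20/(-60)) = 66*(-20*(-1/60)) = 66*(1/3) = 22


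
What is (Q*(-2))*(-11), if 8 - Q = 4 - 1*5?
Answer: 198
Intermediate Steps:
Q = 9 (Q = 8 - (4 - 1*5) = 8 - (4 - 5) = 8 - 1*(-1) = 8 + 1 = 9)
(Q*(-2))*(-11) = (9*(-2))*(-11) = -18*(-11) = 198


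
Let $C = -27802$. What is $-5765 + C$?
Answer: $-33567$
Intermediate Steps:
$-5765 + C = -5765 - 27802 = -33567$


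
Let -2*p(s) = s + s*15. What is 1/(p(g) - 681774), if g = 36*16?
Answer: -1/686382 ≈ -1.4569e-6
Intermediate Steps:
g = 576
p(s) = -8*s (p(s) = -(s + s*15)/2 = -(s + 15*s)/2 = -8*s)
1/(p(g) - 681774) = 1/(-8*576 - 681774) = 1/(-4608 - 681774) = 1/(-686382) = -1/686382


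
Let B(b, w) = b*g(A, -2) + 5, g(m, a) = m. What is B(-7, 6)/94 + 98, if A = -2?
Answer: 9231/94 ≈ 98.202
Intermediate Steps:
B(b, w) = 5 - 2*b (B(b, w) = b*(-2) + 5 = -2*b + 5 = 5 - 2*b)
B(-7, 6)/94 + 98 = (5 - 2*(-7))/94 + 98 = (5 + 14)/94 + 98 = (1/94)*19 + 98 = 19/94 + 98 = 9231/94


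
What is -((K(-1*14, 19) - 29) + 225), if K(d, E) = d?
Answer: -182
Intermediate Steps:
-((K(-1*14, 19) - 29) + 225) = -((-1*14 - 29) + 225) = -((-14 - 29) + 225) = -(-43 + 225) = -1*182 = -182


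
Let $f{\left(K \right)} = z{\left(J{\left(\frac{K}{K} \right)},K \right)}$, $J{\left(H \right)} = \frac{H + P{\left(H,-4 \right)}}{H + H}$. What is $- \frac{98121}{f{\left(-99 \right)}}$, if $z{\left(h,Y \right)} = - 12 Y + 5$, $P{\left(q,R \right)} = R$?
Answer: $- \frac{98121}{1193} \approx -82.247$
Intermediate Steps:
$J{\left(H \right)} = \frac{-4 + H}{2 H}$ ($J{\left(H \right)} = \frac{H - 4}{H + H} = \frac{-4 + H}{2 H}$)
$z{\left(h,Y \right)} = 5 - 12 Y$
$f{\left(K \right)} = 5 - 12 K$
$- \frac{98121}{f{\left(-99 \right)}} = - \frac{98121}{5 - -1188} = - \frac{98121}{5 + 1188} = - \frac{98121}{1193}$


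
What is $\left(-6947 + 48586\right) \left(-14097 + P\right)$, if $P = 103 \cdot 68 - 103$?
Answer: $-299634244$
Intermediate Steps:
$P = 6901$ ($P = 7004 - 103 = 6901$)
$\left(-6947 + 48586\right) \left(-14097 + P\right) = \left(-6947 + 48586\right) \left(-14097 + 6901\right) = 41639 \left(-7196\right) = -299634244$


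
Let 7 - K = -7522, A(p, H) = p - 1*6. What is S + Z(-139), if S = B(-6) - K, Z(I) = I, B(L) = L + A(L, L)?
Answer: -7686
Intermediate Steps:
A(p, H) = -6 + p (A(p, H) = p - 6 = -6 + p)
B(L) = -6 + 2*L (B(L) = L + (-6 + L) = -6 + 2*L)
K = 7529 (K = 7 - 1*(-7522) = 7 + 7522 = 7529)
S = -7547 (S = (-6 + 2*(-6)) - 1*7529 = (-6 - 12) - 7529 = -18 - 7529 = -7547)
S + Z(-139) = -7547 - 139 = -7686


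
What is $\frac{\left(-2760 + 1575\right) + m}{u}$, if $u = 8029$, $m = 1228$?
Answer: $\frac{43}{8029} \approx 0.0053556$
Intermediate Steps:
$\frac{\left(-2760 + 1575\right) + m}{u} = \frac{\left(-2760 + 1575\right) + 1228}{8029} = \left(-1185 + 1228\right) \frac{1}{8029} = 43 \cdot \frac{1}{8029} = \frac{43}{8029}$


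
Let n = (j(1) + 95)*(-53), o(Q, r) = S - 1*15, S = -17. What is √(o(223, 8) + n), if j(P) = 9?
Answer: 6*I*√154 ≈ 74.458*I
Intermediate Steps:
o(Q, r) = -32 (o(Q, r) = -17 - 1*15 = -17 - 15 = -32)
n = -5512 (n = (9 + 95)*(-53) = 104*(-53) = -5512)
√(o(223, 8) + n) = √(-32 - 5512) = √(-5544) = 6*I*√154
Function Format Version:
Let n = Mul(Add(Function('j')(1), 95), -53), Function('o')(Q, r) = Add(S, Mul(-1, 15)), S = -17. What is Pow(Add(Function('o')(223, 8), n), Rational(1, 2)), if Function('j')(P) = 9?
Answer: Mul(6, I, Pow(154, Rational(1, 2))) ≈ Mul(74.458, I)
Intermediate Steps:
Function('o')(Q, r) = -32 (Function('o')(Q, r) = Add(-17, Mul(-1, 15)) = Add(-17, -15) = -32)
n = -5512 (n = Mul(Add(9, 95), -53) = Mul(104, -53) = -5512)
Pow(Add(Function('o')(223, 8), n), Rational(1, 2)) = Pow(Add(-32, -5512), Rational(1, 2)) = Pow(-5544, Rational(1, 2)) = Mul(6, I, Pow(154, Rational(1, 2)))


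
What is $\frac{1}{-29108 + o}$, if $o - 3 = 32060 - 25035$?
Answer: $- \frac{1}{22080} \approx -4.529 \cdot 10^{-5}$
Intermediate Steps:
$o = 7028$ ($o = 3 + \left(32060 - 25035\right) = 3 + 7025 = 7028$)
$\frac{1}{-29108 + o} = \frac{1}{-29108 + 7028} = \frac{1}{-22080} = - \frac{1}{22080}$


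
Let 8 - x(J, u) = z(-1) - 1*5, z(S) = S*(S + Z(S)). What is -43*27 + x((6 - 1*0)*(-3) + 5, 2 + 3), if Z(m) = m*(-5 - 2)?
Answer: -1142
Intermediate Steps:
Z(m) = -7*m (Z(m) = m*(-7) = -7*m)
z(S) = -6*S² (z(S) = S*(S - 7*S) = S*(-6*S) = -6*S²)
x(J, u) = 19 (x(J, u) = 8 - (-6*(-1)² - 1*5) = 8 - (-6*1 - 5) = 8 - (-6 - 5) = 8 - 1*(-11) = 8 + 11 = 19)
-43*27 + x((6 - 1*0)*(-3) + 5, 2 + 3) = -43*27 + 19 = -1161 + 19 = -1142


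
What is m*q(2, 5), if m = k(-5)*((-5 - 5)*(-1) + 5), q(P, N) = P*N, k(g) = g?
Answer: -750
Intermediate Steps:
q(P, N) = N*P
m = -75 (m = -5*((-5 - 5)*(-1) + 5) = -5*(-10*(-1) + 5) = -5*(10 + 5) = -5*15 = -75)
m*q(2, 5) = -375*2 = -75*10 = -750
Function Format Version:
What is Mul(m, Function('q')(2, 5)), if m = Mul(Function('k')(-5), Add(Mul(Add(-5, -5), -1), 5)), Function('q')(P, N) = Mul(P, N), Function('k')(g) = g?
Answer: -750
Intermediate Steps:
Function('q')(P, N) = Mul(N, P)
m = -75 (m = Mul(-5, Add(Mul(Add(-5, -5), -1), 5)) = Mul(-5, Add(Mul(-10, -1), 5)) = Mul(-5, Add(10, 5)) = Mul(-5, 15) = -75)
Mul(m, Function('q')(2, 5)) = Mul(-75, Mul(5, 2)) = Mul(-75, 10) = -750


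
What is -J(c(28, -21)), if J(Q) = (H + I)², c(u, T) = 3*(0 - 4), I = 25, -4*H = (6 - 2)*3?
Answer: -484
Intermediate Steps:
H = -3 (H = -(6 - 2)*3/4 = -3 ≈ -3.0000)
c(u, T) = -12 (c(u, T) = 3*(-4) = -12)
J(Q) = 484 (J(Q) = (-3 + 25)² = 22² = 484)
-J(c(28, -21)) = -1*484 = -484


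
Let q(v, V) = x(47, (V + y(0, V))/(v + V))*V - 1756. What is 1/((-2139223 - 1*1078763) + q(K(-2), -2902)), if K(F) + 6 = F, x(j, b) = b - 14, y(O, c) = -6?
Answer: -1455/4629830378 ≈ -3.1427e-7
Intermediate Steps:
x(j, b) = -14 + b
K(F) = -6 + F
q(v, V) = -1756 + V*(-14 + (-6 + V)/(V + v)) (q(v, V) = (-14 + (V - 6)/(v + V))*V - 1756 = (-14 + (-6 + V)/(V + v))*V - 1756 = V*(-14 + (-6 + V)/(V + v)) - 1756 = -1756 + V*(-14 + (-6 + V)/(V + v)))
1/((-2139223 - 1*1078763) + q(K(-2), -2902)) = 1/((-2139223 - 1*1078763) + (-1756 - 2902*(-14 + (-6 - 2902)/(-2902 + (-6 - 2))))) = 1/((-2139223 - 1078763) + (-1756 - 2902*(-14 - 2908/(-2902 - 8)))) = 1/(-3217986 + (-1756 - 2902*(-14 - 2908/(-2910)))) = 1/(-3217986 + (-1756 - 2902*(-14 - 1/2910*(-2908)))) = 1/(-3217986 + (-1756 - 2902*(-14 + 1454/1455))) = 1/(-3217986 + (-1756 - 2902*(-18916/1455))) = 1/(-3217986 + (-1756 + 54894232/1455)) = 1/(-3217986 + 52339252/1455) = 1/(-4629830378/1455) = -1455/4629830378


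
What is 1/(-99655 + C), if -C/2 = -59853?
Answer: 1/20051 ≈ 4.9873e-5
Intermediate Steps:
C = 119706 (C = -2*(-59853) = 119706)
1/(-99655 + C) = 1/(-99655 + 119706) = 1/20051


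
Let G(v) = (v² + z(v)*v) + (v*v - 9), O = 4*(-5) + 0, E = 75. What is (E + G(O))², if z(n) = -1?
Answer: 784996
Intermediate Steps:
O = -20 (O = -20 + 0 = -20)
G(v) = -9 - v + 2*v² (G(v) = (v² - v) + (v*v - 9) = (v² - v) + (v² - 9) = (v² - v) + (-9 + v²) = -9 - v + 2*v²)
(E + G(O))² = (75 + (-9 - 1*(-20) + 2*(-20)²))² = (75 + (-9 + 20 + 2*400))² = (75 + (-9 + 20 + 800))² = (75 + 811)² = 886² = 784996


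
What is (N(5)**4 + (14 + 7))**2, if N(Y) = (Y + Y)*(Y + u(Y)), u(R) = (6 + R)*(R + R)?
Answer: 3059022862612520762500441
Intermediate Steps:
u(R) = 2*R*(6 + R) (u(R) = (6 + R)*(2*R) = 2*R*(6 + R))
N(Y) = 2*Y*(Y + 2*Y*(6 + Y)) (N(Y) = (Y + Y)*(Y + 2*Y*(6 + Y)) = (2*Y)*(Y + 2*Y*(6 + Y)) = 2*Y*(Y + 2*Y*(6 + Y)))
(N(5)**4 + (14 + 7))**2 = ((5**2*(26 + 4*5))**4 + (14 + 7))**2 = ((25*(26 + 20))**4 + 21)**2 = ((25*46)**4 + 21)**2 = (1150**4 + 21)**2 = (1749006250000 + 21)**2 = 1749006250021**2 = 3059022862612520762500441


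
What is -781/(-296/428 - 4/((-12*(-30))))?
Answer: 7521030/6767 ≈ 1111.4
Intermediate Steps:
-781/(-296/428 - 4/((-12*(-30)))) = -781/(-296*1/428 - 4/360) = -781/(-74/107 - 4*1/360) = -781/(-74/107 - 1/90) = -781/(-6767/9630) = -781*(-9630/6767) = 7521030/6767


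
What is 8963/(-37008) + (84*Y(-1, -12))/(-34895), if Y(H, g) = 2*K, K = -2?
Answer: -42904171/184484880 ≈ -0.23256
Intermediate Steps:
Y(H, g) = -4 (Y(H, g) = 2*(-2) = -4)
8963/(-37008) + (84*Y(-1, -12))/(-34895) = 8963/(-37008) + (84*(-4))/(-34895) = 8963*(-1/37008) - 336*(-1/34895) = -8963/37008 + 48/4985 = -42904171/184484880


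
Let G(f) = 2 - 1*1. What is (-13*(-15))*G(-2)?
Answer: 195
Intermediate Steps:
G(f) = 1 (G(f) = 2 - 1 = 1)
(-13*(-15))*G(-2) = -13*(-15)*1 = 195*1 = 195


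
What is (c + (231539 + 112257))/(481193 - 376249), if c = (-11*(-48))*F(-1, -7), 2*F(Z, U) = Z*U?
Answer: 86411/26236 ≈ 3.2936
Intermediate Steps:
F(Z, U) = U*Z/2 (F(Z, U) = (Z*U)/2 = (U*Z)/2 = U*Z/2)
c = 1848 (c = (-11*(-48))*((½)*(-7)*(-1)) = 528*(7/2) = 1848)
(c + (231539 + 112257))/(481193 - 376249) = (1848 + (231539 + 112257))/(481193 - 376249) = (1848 + 343796)/104944 = 345644*(1/104944) = 86411/26236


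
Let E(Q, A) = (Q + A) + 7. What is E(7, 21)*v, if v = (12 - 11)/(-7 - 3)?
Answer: -7/2 ≈ -3.5000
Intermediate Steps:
E(Q, A) = 7 + A + Q (E(Q, A) = (A + Q) + 7 = 7 + A + Q)
v = -⅒ (v = 1/(-10) = 1*(-⅒) = -⅒ ≈ -0.10000)
E(7, 21)*v = (7 + 21 + 7)*(-⅒) = 35*(-⅒) = -7/2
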